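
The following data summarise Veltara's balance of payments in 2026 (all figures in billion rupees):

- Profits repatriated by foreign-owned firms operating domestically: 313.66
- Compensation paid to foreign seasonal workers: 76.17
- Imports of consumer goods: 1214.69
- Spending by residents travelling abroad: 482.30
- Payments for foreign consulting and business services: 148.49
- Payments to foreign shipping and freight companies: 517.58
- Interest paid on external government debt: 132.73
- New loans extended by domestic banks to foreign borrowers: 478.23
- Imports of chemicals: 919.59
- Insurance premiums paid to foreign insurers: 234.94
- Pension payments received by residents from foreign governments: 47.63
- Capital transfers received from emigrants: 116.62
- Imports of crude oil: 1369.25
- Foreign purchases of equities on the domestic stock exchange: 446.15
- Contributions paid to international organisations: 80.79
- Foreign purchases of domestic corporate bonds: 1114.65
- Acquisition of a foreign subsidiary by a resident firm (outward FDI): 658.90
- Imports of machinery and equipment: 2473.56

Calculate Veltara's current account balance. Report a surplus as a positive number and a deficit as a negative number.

-7916.12

Goods: -919.59 - 2473.56 - 1214.69 - 1369.25 = -5977.09
Services: -482.30 - 148.49 - 234.94 - 517.58 = -1383.31
Primary income: -313.66 - 132.73 - 76.17 = -522.56
Secondary income: 47.63 - 80.79 = -33.16
Current account = (-5977.09) + (-1383.31) + (-522.56) + (-33.16) = -7916.12
(Excluded from the current account — financial account: new loans extended by domestic banks to foreign borrowers 478.23, foreign purchases of equities on the domestic stock exchange 446.15, foreign purchases of domestic corporate bonds 1114.65, acquisition of a foreign subsidiary by a resident firm (outward FDI) 658.90; capital account: capital transfers received from emigrants 116.62.)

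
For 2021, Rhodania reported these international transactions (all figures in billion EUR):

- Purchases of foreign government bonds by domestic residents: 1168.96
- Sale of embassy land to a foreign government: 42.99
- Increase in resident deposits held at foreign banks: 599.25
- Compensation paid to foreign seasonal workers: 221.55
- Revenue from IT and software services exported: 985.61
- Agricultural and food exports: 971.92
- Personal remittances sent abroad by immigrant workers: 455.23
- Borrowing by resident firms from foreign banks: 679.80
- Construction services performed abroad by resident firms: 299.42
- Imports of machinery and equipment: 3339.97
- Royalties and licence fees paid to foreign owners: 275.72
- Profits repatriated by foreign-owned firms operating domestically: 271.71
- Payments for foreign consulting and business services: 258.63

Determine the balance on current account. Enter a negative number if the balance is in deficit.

-2565.86

Goods: -3339.97 + 971.92 = -2368.05
Services: 985.61 - 275.72 + 299.42 - 258.63 = 750.68
Primary income: -221.55 - 271.71 = -493.26
Secondary income: -455.23
Current account = (-2368.05) + 750.68 + (-493.26) + (-455.23) = -2565.86
(Excluded from the current account — financial account: purchases of foreign government bonds by domestic residents 1168.96, increase in resident deposits held at foreign banks 599.25, borrowing by resident firms from foreign banks 679.80; capital account: sale of embassy land to a foreign government 42.99.)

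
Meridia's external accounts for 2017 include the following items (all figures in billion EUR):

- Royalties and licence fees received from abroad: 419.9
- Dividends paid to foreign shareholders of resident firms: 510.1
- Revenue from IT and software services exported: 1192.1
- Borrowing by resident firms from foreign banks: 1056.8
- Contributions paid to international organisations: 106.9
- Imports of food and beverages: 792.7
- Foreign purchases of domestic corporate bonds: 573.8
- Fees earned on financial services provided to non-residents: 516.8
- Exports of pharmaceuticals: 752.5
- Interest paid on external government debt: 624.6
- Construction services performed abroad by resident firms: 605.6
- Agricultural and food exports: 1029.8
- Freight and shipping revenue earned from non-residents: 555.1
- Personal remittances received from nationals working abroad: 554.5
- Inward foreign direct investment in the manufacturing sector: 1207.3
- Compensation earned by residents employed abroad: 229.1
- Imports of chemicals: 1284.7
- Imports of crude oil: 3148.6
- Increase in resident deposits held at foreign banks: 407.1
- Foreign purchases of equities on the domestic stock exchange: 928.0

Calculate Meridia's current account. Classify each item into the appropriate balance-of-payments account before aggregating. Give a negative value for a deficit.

Goods: -1284.7 + 1029.8 + 752.5 - 3148.6 - 792.7 = -3443.7
Services: 1192.1 + 605.6 + 419.9 + 555.1 + 516.8 = 3289.5
Primary income: 229.1 - 624.6 - 510.1 = -905.6
Secondary income: 554.5 - 106.9 = 447.6
Current account = (-3443.7) + 3289.5 + (-905.6) + 447.6 = -612.2
(Excluded from the current account — financial account: borrowing by resident firms from foreign banks 1056.8, foreign purchases of domestic corporate bonds 573.8, inward foreign direct investment in the manufacturing sector 1207.3, increase in resident deposits held at foreign banks 407.1, foreign purchases of equities on the domestic stock exchange 928.0.)

-612.2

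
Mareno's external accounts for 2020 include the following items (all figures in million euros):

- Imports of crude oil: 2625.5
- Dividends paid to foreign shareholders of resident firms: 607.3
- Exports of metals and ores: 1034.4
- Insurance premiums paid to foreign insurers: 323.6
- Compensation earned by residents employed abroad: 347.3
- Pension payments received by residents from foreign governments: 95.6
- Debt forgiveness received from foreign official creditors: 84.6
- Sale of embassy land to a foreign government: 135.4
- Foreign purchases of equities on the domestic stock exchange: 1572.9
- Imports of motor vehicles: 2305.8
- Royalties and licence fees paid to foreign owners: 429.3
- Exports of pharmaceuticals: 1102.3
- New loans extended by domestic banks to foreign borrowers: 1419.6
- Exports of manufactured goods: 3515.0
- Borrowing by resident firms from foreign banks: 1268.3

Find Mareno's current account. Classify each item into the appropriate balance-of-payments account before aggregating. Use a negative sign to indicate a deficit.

-196.9

Goods: 3515.0 - 2305.8 + 1102.3 + 1034.4 - 2625.5 = 720.4
Services: -429.3 - 323.6 = -752.9
Primary income: -607.3 + 347.3 = -260.0
Secondary income: 95.6
Current account = 720.4 + (-752.9) + (-260.0) + 95.6 = -196.9
(Excluded from the current account — capital account: debt forgiveness received from foreign official creditors 84.6, sale of embassy land to a foreign government 135.4; financial account: foreign purchases of equities on the domestic stock exchange 1572.9, new loans extended by domestic banks to foreign borrowers 1419.6, borrowing by resident firms from foreign banks 1268.3.)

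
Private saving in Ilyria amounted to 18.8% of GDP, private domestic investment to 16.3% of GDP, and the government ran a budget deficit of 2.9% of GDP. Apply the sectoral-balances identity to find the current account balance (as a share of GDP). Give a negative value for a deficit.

By the sectoral-balances identity, CA = (S_private - I) + (T - G).
Private balance = 18.8 - 16.3 = 2.5
Government balance (T - G) = -2.9
CA = 2.5 + (-2.9) = -0.4

-0.4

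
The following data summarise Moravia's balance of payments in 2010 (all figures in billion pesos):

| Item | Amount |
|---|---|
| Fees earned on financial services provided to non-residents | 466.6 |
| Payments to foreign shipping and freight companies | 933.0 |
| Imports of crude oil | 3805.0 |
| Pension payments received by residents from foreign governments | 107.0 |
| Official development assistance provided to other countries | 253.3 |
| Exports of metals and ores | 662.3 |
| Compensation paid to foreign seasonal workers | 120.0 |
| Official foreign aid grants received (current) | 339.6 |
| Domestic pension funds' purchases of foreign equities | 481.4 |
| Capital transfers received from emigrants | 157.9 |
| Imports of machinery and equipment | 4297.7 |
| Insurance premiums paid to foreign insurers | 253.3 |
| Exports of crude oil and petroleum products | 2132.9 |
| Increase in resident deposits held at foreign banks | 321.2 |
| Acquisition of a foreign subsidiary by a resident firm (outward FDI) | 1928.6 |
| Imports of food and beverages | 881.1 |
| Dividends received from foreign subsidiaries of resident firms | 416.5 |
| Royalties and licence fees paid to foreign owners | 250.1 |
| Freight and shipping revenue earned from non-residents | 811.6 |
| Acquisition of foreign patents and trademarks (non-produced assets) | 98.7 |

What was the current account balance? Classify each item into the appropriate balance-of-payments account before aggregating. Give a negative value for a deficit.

Goods: 2132.9 - 881.1 - 4297.7 + 662.3 - 3805.0 = -6188.6
Services: -933.0 + 811.6 + 466.6 - 250.1 - 253.3 = -158.2
Primary income: -120.0 + 416.5 = 296.5
Secondary income: -253.3 + 107.0 + 339.6 = 193.3
Current account = (-6188.6) + (-158.2) + 296.5 + 193.3 = -5857.0
(Excluded from the current account — financial account: domestic pension funds' purchases of foreign equities 481.4, increase in resident deposits held at foreign banks 321.2, acquisition of a foreign subsidiary by a resident firm (outward FDI) 1928.6; capital account: capital transfers received from emigrants 157.9, acquisition of foreign patents and trademarks (non-produced assets) 98.7.)

-5857.0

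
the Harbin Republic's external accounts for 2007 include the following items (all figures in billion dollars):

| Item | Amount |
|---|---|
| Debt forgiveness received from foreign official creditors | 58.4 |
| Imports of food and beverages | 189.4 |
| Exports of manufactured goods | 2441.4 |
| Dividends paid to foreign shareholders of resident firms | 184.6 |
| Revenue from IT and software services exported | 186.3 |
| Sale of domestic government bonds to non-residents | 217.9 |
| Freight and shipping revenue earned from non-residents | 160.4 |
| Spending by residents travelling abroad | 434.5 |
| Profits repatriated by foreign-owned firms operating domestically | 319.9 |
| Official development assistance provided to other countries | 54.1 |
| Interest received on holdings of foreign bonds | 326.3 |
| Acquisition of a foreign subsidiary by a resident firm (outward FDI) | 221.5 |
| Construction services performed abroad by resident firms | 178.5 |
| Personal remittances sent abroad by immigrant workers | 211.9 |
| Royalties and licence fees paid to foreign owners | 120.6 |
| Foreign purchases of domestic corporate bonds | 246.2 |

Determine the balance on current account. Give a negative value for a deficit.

1777.9

Goods: -189.4 + 2441.4 = 2252.0
Services: 178.5 + 186.3 - 434.5 - 120.6 + 160.4 = -29.9
Primary income: -184.6 + 326.3 - 319.9 = -178.2
Secondary income: -211.9 - 54.1 = -266.0
Current account = 2252.0 + (-29.9) + (-178.2) + (-266.0) = 1777.9
(Excluded from the current account — capital account: debt forgiveness received from foreign official creditors 58.4; financial account: sale of domestic government bonds to non-residents 217.9, acquisition of a foreign subsidiary by a resident firm (outward FDI) 221.5, foreign purchases of domestic corporate bonds 246.2.)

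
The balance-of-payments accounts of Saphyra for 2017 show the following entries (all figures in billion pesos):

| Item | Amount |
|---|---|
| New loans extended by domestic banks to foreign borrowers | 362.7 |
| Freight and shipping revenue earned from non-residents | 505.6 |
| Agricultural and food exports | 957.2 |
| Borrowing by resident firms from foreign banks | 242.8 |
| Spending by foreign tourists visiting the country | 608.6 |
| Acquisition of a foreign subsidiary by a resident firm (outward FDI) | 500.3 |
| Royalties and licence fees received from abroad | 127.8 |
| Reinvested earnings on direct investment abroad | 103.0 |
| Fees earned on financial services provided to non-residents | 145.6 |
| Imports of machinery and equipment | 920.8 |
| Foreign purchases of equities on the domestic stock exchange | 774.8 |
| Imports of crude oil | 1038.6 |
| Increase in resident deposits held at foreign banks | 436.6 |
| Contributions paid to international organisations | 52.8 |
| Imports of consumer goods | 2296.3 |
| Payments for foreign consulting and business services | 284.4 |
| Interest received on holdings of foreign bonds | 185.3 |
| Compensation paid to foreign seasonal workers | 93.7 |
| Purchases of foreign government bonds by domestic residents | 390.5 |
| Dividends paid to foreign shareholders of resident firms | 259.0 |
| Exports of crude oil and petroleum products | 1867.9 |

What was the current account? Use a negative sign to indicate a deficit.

Goods: 1867.9 - 2296.3 - 1038.6 + 957.2 - 920.8 = -1430.6
Services: 608.6 - 284.4 + 127.8 + 145.6 + 505.6 = 1103.2
Primary income: 103.0 - 259.0 - 93.7 + 185.3 = -64.4
Secondary income: -52.8
Current account = (-1430.6) + 1103.2 + (-64.4) + (-52.8) = -444.6
(Excluded from the current account — financial account: new loans extended by domestic banks to foreign borrowers 362.7, borrowing by resident firms from foreign banks 242.8, acquisition of a foreign subsidiary by a resident firm (outward FDI) 500.3, foreign purchases of equities on the domestic stock exchange 774.8, increase in resident deposits held at foreign banks 436.6, purchases of foreign government bonds by domestic residents 390.5.)

-444.6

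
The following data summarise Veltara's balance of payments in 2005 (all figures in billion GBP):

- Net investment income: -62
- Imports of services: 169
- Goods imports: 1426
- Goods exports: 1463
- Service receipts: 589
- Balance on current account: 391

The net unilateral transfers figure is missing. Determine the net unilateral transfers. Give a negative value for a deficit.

Current account = goods balance + services balance + net primary income + net secondary income
Sum of the known components = 395
Net unilateral transfers = CA - (known components) = 391 - 395 = -4

-4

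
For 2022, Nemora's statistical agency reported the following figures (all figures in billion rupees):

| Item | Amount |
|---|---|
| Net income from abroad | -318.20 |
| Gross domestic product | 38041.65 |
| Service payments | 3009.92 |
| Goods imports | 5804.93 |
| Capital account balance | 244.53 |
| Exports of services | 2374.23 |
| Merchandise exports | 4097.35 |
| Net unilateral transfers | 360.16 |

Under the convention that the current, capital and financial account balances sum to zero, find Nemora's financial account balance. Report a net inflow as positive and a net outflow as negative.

2056.78

Goods balance = 4097.35 - 5804.93 = -1707.58
Services balance = 2374.23 - 3009.92 = -635.69
Trade balance (goods + services) = -1707.58 + (-635.69) = -2343.27
Net primary income = -318.20
Net secondary income = 360.16
Current account = -2343.27 + (-318.20) + 360.16 = -2301.31
Financial account = -(-2301.31 + 244.53) = 2056.78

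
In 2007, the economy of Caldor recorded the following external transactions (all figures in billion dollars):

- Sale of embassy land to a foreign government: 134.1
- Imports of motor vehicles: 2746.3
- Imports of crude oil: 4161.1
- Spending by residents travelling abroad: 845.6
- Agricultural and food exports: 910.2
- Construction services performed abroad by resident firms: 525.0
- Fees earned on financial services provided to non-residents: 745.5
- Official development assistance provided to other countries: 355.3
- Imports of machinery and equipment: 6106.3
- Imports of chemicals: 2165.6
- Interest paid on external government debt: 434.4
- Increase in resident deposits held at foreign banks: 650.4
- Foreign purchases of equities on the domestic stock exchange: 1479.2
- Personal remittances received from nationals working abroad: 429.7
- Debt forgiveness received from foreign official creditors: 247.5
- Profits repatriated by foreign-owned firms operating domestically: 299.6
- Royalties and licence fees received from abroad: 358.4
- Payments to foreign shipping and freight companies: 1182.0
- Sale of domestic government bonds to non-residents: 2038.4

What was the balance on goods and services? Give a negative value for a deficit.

Goods: -6106.3 - 2746.3 - 4161.1 - 2165.6 + 910.2 = -14269.1
Services: -845.6 + 745.5 + 358.4 - 1182.0 + 525.0 = -398.7
Trade balance = -14269.1 + (-398.7) = -14667.8
(Excluded from the trade balance — capital account: sale of embassy land to a foreign government 134.1, debt forgiveness received from foreign official creditors 247.5; secondary income: official development assistance provided to other countries 355.3, personal remittances received from nationals working abroad 429.7; primary income: interest paid on external government debt 434.4, profits repatriated by foreign-owned firms operating domestically 299.6; financial account: increase in resident deposits held at foreign banks 650.4, foreign purchases of equities on the domestic stock exchange 1479.2, sale of domestic government bonds to non-residents 2038.4.)

-14667.8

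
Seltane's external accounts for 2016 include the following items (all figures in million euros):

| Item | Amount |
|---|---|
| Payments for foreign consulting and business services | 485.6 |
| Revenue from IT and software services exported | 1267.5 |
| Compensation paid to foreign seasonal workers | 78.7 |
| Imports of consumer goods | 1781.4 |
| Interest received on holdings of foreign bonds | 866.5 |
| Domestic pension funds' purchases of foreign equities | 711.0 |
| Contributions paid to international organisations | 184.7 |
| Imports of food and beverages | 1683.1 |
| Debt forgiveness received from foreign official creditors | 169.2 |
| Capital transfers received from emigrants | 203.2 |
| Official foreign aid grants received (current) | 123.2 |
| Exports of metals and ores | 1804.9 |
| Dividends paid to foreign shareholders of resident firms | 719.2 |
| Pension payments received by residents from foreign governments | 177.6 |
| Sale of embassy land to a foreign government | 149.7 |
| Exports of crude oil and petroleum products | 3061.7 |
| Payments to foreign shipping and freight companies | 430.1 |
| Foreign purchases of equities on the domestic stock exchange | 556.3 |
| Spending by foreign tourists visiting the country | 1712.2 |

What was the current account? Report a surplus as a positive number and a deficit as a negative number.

3650.8

Goods: 3061.7 - 1683.1 + 1804.9 - 1781.4 = 1402.1
Services: -485.6 + 1712.2 - 430.1 + 1267.5 = 2064.0
Primary income: -78.7 - 719.2 + 866.5 = 68.6
Secondary income: 123.2 + 177.6 - 184.7 = 116.1
Current account = 1402.1 + 2064.0 + 68.6 + 116.1 = 3650.8
(Excluded from the current account — financial account: domestic pension funds' purchases of foreign equities 711.0, foreign purchases of equities on the domestic stock exchange 556.3; capital account: debt forgiveness received from foreign official creditors 169.2, capital transfers received from emigrants 203.2, sale of embassy land to a foreign government 149.7.)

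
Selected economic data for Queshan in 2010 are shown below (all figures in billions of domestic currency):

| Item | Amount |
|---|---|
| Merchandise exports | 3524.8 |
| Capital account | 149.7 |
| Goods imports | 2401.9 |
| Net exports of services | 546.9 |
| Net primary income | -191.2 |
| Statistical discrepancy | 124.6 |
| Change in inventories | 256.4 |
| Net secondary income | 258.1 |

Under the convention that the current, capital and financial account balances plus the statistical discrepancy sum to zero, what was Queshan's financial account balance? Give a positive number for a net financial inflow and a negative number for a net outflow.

-2011.0

Goods balance = 3524.8 - 2401.9 = 1122.9
Services balance = 546.9
Trade balance (goods + services) = 1122.9 + 546.9 = 1669.8
Net primary income = -191.2
Net secondary income = 258.1
Current account = 1669.8 + (-191.2) + 258.1 = 1736.7
Financial account = -(1736.7 + 149.7 + 124.6) = -2011.0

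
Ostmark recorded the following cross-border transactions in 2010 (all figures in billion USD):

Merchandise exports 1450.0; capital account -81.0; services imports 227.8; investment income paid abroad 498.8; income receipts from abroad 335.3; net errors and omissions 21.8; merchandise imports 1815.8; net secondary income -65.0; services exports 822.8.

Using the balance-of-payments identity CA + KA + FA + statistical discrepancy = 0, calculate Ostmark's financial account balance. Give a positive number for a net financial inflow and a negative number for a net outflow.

Goods balance = 1450.0 - 1815.8 = -365.8
Services balance = 822.8 - 227.8 = 595.0
Trade balance (goods + services) = -365.8 + 595.0 = 229.2
Net primary income = 335.3 - 498.8 = -163.5
Net secondary income = -65.0
Current account = 229.2 + (-163.5) + (-65.0) = 0.7
Financial account = -(0.7 + (-81.0) + 21.8) = 58.5

58.5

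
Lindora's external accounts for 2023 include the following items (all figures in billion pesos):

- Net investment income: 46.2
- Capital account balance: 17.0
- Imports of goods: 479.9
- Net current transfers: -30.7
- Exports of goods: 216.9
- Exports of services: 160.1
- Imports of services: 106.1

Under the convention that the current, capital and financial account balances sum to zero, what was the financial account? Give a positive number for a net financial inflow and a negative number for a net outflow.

176.5

Goods balance = 216.9 - 479.9 = -263.0
Services balance = 160.1 - 106.1 = 54.0
Trade balance (goods + services) = -263.0 + 54.0 = -209.0
Net primary income = 46.2
Net secondary income = -30.7
Current account = -209.0 + 46.2 + (-30.7) = -193.5
Financial account = -(-193.5 + 17.0) = 176.5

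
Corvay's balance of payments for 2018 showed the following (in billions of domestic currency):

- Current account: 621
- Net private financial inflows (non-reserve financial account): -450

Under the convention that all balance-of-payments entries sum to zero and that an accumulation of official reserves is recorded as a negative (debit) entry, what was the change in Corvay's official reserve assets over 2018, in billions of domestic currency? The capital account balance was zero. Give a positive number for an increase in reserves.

171

Official reserve transactions balance = -(621 + (-450)) = -171
An accumulation of reserves is recorded as a debit (negative entry), so the change in the stock of reserves is the negative of that balance.
Change in official reserves = -(-171) = 171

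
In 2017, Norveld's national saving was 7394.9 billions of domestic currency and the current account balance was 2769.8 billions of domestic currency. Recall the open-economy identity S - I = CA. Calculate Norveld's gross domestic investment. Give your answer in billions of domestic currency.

I = S - CA = 7394.9 - 2769.8 = 4625.1

4625.1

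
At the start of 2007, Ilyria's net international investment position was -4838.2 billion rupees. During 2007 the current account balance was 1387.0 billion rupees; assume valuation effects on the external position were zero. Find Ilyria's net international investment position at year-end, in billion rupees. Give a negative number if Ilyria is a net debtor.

With no valuation effects, change in NIIP = current account = 1387.0
End-of-year NIIP = -4838.2 + 1387.0 = -3451.2

-3451.2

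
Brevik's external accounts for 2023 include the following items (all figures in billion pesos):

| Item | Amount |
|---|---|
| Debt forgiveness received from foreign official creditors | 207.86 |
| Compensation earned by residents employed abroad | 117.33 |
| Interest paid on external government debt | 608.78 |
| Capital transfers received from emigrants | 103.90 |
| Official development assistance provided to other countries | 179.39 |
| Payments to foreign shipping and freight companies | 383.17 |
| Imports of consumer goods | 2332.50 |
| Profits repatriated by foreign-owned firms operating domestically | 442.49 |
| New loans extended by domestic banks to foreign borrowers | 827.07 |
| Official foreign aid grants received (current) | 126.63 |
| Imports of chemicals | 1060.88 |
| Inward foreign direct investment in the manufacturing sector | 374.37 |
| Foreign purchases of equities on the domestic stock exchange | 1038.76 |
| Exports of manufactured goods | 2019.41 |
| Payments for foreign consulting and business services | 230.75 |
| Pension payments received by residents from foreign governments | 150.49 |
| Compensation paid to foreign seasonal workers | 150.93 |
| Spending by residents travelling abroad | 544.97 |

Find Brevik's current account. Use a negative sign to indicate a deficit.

-3520.00

Goods: -2332.50 - 1060.88 + 2019.41 = -1373.97
Services: -544.97 - 383.17 - 230.75 = -1158.89
Primary income: 117.33 - 150.93 - 442.49 - 608.78 = -1084.87
Secondary income: 150.49 - 179.39 + 126.63 = 97.73
Current account = (-1373.97) + (-1158.89) + (-1084.87) + 97.73 = -3520.00
(Excluded from the current account — capital account: debt forgiveness received from foreign official creditors 207.86, capital transfers received from emigrants 103.90; financial account: new loans extended by domestic banks to foreign borrowers 827.07, inward foreign direct investment in the manufacturing sector 374.37, foreign purchases of equities on the domestic stock exchange 1038.76.)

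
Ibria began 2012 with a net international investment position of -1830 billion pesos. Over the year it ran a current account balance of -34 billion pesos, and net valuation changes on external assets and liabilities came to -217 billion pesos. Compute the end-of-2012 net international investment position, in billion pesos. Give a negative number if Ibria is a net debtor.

Change in NIIP = current account + net valuation change = -34 + (-217) = -251
End-of-year NIIP = -1830 + (-251) = -2081

-2081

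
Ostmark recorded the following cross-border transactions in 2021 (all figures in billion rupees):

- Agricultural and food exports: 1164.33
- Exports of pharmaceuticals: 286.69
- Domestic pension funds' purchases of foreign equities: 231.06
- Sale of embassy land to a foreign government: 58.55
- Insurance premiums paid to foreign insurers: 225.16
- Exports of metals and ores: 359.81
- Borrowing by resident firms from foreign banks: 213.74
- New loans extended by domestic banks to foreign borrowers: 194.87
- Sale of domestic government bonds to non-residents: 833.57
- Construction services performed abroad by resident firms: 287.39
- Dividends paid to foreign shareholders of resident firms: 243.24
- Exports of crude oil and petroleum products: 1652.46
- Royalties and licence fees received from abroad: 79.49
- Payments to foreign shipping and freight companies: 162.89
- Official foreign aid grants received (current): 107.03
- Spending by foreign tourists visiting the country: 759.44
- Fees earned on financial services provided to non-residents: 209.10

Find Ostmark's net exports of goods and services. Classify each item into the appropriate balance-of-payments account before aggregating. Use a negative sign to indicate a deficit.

Goods: 359.81 + 1652.46 + 286.69 + 1164.33 = 3463.29
Services: -162.89 + 209.10 + 759.44 + 287.39 + 79.49 - 225.16 = 947.37
Trade balance = 3463.29 + 947.37 = 4410.66
(Excluded from the trade balance — financial account: domestic pension funds' purchases of foreign equities 231.06, borrowing by resident firms from foreign banks 213.74, new loans extended by domestic banks to foreign borrowers 194.87, sale of domestic government bonds to non-residents 833.57; capital account: sale of embassy land to a foreign government 58.55; primary income: dividends paid to foreign shareholders of resident firms 243.24; secondary income: official foreign aid grants received (current) 107.03.)

4410.66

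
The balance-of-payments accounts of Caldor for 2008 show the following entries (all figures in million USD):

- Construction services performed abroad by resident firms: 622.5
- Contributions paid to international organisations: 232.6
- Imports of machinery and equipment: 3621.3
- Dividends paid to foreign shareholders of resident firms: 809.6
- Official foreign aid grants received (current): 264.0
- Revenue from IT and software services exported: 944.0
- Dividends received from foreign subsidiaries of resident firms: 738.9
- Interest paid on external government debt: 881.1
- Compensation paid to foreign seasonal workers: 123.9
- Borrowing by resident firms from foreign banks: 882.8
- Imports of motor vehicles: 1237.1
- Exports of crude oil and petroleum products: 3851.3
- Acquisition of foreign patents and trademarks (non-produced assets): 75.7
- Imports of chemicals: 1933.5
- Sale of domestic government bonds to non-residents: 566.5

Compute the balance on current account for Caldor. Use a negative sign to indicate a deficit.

-2418.4

Goods: -1237.1 + 3851.3 - 1933.5 - 3621.3 = -2940.6
Services: 622.5 + 944.0 = 1566.5
Primary income: 738.9 - 123.9 - 809.6 - 881.1 = -1075.7
Secondary income: -232.6 + 264.0 = 31.4
Current account = (-2940.6) + 1566.5 + (-1075.7) + 31.4 = -2418.4
(Excluded from the current account — financial account: borrowing by resident firms from foreign banks 882.8, sale of domestic government bonds to non-residents 566.5; capital account: acquisition of foreign patents and trademarks (non-produced assets) 75.7.)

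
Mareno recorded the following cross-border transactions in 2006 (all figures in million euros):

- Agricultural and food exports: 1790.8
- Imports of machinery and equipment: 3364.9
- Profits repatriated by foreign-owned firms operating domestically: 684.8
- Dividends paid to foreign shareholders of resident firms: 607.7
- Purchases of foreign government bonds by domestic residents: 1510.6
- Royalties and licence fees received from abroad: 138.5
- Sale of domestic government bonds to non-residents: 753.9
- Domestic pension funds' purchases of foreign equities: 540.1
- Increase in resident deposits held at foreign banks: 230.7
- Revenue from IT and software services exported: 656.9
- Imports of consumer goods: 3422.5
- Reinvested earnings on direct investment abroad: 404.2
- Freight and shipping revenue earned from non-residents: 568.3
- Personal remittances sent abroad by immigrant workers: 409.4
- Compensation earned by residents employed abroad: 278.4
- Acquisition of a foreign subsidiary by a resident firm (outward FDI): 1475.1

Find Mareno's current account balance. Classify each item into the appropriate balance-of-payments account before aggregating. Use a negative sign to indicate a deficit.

Goods: 1790.8 - 3364.9 - 3422.5 = -4996.6
Services: 568.3 + 138.5 + 656.9 = 1363.7
Primary income: 404.2 - 607.7 + 278.4 - 684.8 = -609.9
Secondary income: -409.4
Current account = (-4996.6) + 1363.7 + (-609.9) + (-409.4) = -4652.2
(Excluded from the current account — financial account: purchases of foreign government bonds by domestic residents 1510.6, sale of domestic government bonds to non-residents 753.9, domestic pension funds' purchases of foreign equities 540.1, increase in resident deposits held at foreign banks 230.7, acquisition of a foreign subsidiary by a resident firm (outward FDI) 1475.1.)

-4652.2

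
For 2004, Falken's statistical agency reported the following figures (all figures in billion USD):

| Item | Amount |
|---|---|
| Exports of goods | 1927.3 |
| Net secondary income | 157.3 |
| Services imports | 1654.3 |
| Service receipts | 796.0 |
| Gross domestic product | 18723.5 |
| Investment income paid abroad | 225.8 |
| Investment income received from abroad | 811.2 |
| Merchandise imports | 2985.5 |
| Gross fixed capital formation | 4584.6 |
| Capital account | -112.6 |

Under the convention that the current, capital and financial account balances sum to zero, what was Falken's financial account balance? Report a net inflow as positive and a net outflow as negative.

1286.4

Goods balance = 1927.3 - 2985.5 = -1058.2
Services balance = 796.0 - 1654.3 = -858.3
Trade balance (goods + services) = -1058.2 + (-858.3) = -1916.5
Net primary income = 811.2 - 225.8 = 585.4
Net secondary income = 157.3
Current account = -1916.5 + 585.4 + 157.3 = -1173.8
Financial account = -(-1173.8 + (-112.6)) = 1286.4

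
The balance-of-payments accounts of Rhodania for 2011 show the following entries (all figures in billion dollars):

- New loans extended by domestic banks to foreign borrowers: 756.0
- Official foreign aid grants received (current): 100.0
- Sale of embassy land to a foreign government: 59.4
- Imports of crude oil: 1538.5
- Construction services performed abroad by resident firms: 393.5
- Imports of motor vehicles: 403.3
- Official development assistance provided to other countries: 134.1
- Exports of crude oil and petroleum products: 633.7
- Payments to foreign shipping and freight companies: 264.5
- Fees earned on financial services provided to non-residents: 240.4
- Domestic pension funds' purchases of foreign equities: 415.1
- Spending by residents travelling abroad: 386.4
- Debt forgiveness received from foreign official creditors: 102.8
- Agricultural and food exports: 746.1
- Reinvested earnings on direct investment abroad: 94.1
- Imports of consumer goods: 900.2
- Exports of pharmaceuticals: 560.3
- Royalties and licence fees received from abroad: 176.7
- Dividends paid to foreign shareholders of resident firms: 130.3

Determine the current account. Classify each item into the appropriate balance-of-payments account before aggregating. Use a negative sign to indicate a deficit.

Goods: -1538.5 + 746.1 + 560.3 - 900.2 - 403.3 + 633.7 = -901.9
Services: 393.5 - 264.5 - 386.4 + 176.7 + 240.4 = 159.7
Primary income: 94.1 - 130.3 = -36.2
Secondary income: -134.1 + 100.0 = -34.1
Current account = (-901.9) + 159.7 + (-36.2) + (-34.1) = -812.5
(Excluded from the current account — financial account: new loans extended by domestic banks to foreign borrowers 756.0, domestic pension funds' purchases of foreign equities 415.1; capital account: sale of embassy land to a foreign government 59.4, debt forgiveness received from foreign official creditors 102.8.)

-812.5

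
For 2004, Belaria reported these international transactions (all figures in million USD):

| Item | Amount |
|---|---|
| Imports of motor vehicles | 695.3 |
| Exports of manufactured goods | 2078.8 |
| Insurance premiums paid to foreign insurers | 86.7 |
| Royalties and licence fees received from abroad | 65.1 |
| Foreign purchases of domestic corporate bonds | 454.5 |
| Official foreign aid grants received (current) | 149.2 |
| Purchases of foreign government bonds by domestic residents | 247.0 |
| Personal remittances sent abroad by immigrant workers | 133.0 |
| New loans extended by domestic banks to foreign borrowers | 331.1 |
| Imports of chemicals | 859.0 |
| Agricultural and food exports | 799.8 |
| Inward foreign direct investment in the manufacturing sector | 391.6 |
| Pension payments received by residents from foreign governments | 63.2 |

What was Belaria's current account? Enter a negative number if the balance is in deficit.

Goods: 2078.8 - 859.0 - 695.3 + 799.8 = 1324.3
Services: 65.1 - 86.7 = -21.6
Secondary income: -133.0 + 149.2 + 63.2 = 79.4
Current account = 1324.3 + (-21.6) + 79.4 = 1382.1
(Excluded from the current account — financial account: foreign purchases of domestic corporate bonds 454.5, purchases of foreign government bonds by domestic residents 247.0, new loans extended by domestic banks to foreign borrowers 331.1, inward foreign direct investment in the manufacturing sector 391.6.)

1382.1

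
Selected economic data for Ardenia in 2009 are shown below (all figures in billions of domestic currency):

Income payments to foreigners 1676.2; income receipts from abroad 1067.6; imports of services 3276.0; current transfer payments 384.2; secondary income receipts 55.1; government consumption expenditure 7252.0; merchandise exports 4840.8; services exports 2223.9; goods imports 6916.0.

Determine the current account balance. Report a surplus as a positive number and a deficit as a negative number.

Goods balance = 4840.8 - 6916.0 = -2075.2
Services balance = 2223.9 - 3276.0 = -1052.1
Trade balance (goods + services) = -2075.2 + (-1052.1) = -3127.3
Net primary income = 1067.6 - 1676.2 = -608.6
Net secondary income = 55.1 - 384.2 = -329.1
Current account = -3127.3 + (-608.6) + (-329.1) = -4065.0

-4065.0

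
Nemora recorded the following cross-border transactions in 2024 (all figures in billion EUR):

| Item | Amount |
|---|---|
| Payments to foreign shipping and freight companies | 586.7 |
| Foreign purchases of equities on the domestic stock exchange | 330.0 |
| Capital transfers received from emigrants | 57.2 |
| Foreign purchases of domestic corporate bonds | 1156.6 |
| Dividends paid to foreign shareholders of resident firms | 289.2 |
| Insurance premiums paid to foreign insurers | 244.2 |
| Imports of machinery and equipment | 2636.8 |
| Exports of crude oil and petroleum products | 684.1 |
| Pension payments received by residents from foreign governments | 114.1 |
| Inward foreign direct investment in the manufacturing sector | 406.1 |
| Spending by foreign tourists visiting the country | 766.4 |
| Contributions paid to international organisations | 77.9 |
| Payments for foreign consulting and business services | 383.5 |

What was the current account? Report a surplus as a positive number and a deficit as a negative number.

-2653.7

Goods: 684.1 - 2636.8 = -1952.7
Services: -244.2 - 383.5 - 586.7 + 766.4 = -448.0
Primary income: -289.2
Secondary income: 114.1 - 77.9 = 36.2
Current account = (-1952.7) + (-448.0) + (-289.2) + 36.2 = -2653.7
(Excluded from the current account — financial account: foreign purchases of equities on the domestic stock exchange 330.0, foreign purchases of domestic corporate bonds 1156.6, inward foreign direct investment in the manufacturing sector 406.1; capital account: capital transfers received from emigrants 57.2.)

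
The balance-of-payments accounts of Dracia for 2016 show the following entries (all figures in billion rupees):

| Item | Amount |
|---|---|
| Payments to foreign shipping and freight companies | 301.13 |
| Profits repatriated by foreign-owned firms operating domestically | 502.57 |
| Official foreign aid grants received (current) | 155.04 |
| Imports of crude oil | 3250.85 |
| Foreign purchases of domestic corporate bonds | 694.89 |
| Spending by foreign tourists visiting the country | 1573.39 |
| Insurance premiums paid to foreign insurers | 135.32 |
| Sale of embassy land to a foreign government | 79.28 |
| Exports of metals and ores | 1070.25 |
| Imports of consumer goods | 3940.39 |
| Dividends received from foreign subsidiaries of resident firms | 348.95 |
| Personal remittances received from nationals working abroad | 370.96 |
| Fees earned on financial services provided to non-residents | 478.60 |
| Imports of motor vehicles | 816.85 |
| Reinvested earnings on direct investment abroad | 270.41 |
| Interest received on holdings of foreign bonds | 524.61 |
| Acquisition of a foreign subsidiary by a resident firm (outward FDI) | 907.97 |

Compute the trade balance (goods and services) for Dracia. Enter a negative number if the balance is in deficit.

Goods: -3250.85 - 816.85 + 1070.25 - 3940.39 = -6937.84
Services: 478.60 - 301.13 + 1573.39 - 135.32 = 1615.54
Trade balance = -6937.84 + 1615.54 = -5322.30
(Excluded from the trade balance — primary income: profits repatriated by foreign-owned firms operating domestically 502.57, dividends received from foreign subsidiaries of resident firms 348.95, reinvested earnings on direct investment abroad 270.41, interest received on holdings of foreign bonds 524.61; secondary income: official foreign aid grants received (current) 155.04, personal remittances received from nationals working abroad 370.96; financial account: foreign purchases of domestic corporate bonds 694.89, acquisition of a foreign subsidiary by a resident firm (outward FDI) 907.97; capital account: sale of embassy land to a foreign government 79.28.)

-5322.30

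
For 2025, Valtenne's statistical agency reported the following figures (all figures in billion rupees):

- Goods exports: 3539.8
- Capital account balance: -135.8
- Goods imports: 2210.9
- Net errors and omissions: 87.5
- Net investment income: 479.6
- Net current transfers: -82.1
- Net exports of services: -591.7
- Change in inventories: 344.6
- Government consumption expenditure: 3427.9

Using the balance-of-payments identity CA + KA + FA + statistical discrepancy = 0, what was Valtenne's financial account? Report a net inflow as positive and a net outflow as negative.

Goods balance = 3539.8 - 2210.9 = 1328.9
Services balance = -591.7
Trade balance (goods + services) = 1328.9 + (-591.7) = 737.2
Net primary income = 479.6
Net secondary income = -82.1
Current account = 737.2 + 479.6 + (-82.1) = 1134.7
Financial account = -(1134.7 + (-135.8) + 87.5) = -1086.4

-1086.4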